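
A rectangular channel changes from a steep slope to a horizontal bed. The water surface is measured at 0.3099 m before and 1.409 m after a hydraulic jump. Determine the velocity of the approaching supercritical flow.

V₁ = 6.191 m/s

For a rectangular channel the momentum equation gives q² = ½·g·y₁·y₂·(y₁ + y₂) = ½×9.81×0.3099×1.409×1.719 = 3.681.
q = √3.681 = 1.919 m²/s.
V₁ = q/y₁ = 1.919/0.3099 = 6.191 m/s.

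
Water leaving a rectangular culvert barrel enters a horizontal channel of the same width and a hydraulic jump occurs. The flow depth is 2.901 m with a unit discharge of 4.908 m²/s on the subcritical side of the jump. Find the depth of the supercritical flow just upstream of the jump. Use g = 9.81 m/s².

V₂ = q/y₂ = 4.908/2.901 = 1.692 m/s; Fr₂ = V₂/√(g·y₂) = 0.3171.
Applying the sequent-depth relation in reverse, y₁/y₂ = ½[√(1 + 8Fr₂²) − 1] = ½[√1.8046 − 1] = 0.1717.
y₁ = 0.1717 × 2.901 = 0.4980 m.

y₁ = 0.4980 m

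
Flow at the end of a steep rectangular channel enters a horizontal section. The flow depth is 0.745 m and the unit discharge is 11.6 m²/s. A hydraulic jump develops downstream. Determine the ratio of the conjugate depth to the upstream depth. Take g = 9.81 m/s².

V₁ = q/y₁ = 11.6/0.745 = 15.6 m/s. Fr₁ = V₁/√(g·y₁) = 15.6/√(9.81×0.745) = 5.76.
Conjugate-depth relation: y₂/y₁ = ½[√(1 + 8Fr₁²) − 1] = ½[√266.4 − 1] = 7.66.

y₂/y₁ = 7.66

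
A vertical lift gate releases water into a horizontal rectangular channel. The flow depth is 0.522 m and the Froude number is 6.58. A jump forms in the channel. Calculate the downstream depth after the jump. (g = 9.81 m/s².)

y₂ = 4.60 m

Fr₁ = 6.58 (given).
Conjugate-depth relation: y₂/y₁ = ½[√(1 + 8Fr₁²) − 1] = ½[√347.4 − 1] = 8.82.
y₂ = 8.82 × 0.522 = 4.60 m.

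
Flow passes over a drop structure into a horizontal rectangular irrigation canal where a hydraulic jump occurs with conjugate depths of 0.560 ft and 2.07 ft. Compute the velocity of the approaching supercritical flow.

For a rectangular channel the momentum equation gives q² = ½·g·y₁·y₂·(y₁ + y₂) = ½×32.2×0.560×2.07×2.63 = 49.1.
q = √49.1 = 7.01 ft²/s.
V₁ = q/y₁ = 7.01/0.560 = 12.5 ft/s.

V₁ = 12.5 ft/s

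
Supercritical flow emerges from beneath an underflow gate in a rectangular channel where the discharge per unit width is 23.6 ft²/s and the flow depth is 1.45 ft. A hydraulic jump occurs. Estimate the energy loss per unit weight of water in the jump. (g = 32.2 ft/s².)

V₁ = q/y₁ = 23.6/1.45 = 16.3 ft/s. Fr₁ = V₁/√(g·y₁) = 16.3/√(32.2×1.45) = 2.38.
Bélanger equation: y₂/y₁ = ½[√(1 + 8Fr₁²) − 1] = ½[√46.39 − 1] = 2.91.
y₂ = 2.91 × 1.45 = 4.21 ft.
V₂ = q/y₂ = 23.6/4.21 = 5.60 ft/s. E₁ = y₁ + V₁²/2g = 5.56 ft; E₂ = y₂ + V₂²/2g = 4.70 ft. ΔE = E₁ − E₂ = 0.863 ft.

ΔE = 0.863 ft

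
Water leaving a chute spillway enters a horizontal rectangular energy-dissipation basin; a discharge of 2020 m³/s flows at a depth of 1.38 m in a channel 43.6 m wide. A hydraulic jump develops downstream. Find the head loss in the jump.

ΔE = 41.3 m

q = Q/b = 2020/43.6 = 46.3 m²/s; V₁ = q/y₁ = 33.6 m/s. Fr₁ = V₁/√(g·y₁) = 9.12.
Sequent-depth ratio: y₂/y₁ = ½[√(1 + 8Fr₁²) − 1] = ½[√667.1 − 1] = 12.4.
y₂ = 12.4 × 1.38 = 17.1 m.
V₂ = q/y₂ = 46.3/17.1 = 2.70 m/s. E₁ = y₁ + V₁²/2g = 58.8 m; E₂ = y₂ + V₂²/2g = 17.5 m. ΔE = E₁ − E₂ = 41.3 m.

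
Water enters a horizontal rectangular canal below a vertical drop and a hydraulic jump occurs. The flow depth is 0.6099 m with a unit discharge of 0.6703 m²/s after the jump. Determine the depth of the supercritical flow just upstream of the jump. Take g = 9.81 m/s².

V₂ = q/y₂ = 0.6703/0.6099 = 1.099 m/s; Fr₂ = V₂/√(g·y₂) = 0.4493.
Applying the sequent-depth relation in reverse, y₁/y₂ = ½[√(1 + 8Fr₂²) − 1] = ½[√2.6150 − 1] = 0.3086.
y₁ = 0.3086 × 0.6099 = 0.1882 m.

y₁ = 0.1882 m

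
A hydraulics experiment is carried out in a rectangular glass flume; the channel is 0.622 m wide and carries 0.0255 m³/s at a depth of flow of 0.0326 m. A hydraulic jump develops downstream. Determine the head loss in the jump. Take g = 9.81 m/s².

ΔE = 0.0145 m

q = Q/b = 0.0255/0.622 = 0.0410 m²/s; V₁ = q/y₁ = 1.26 m/s. Fr₁ = V₁/√(g·y₁) = 2.22.
By Bélanger, y₂/y₁ = ½[√(1 + 8Fr₁²) − 1] = ½[√40.56 − 1] = 2.68.
y₂ = 2.68 × 0.0326 = 0.0875 m.
V₂ = q/y₂ = 0.0410/0.0875 = 0.468 m/s. E₁ = y₁ + V₁²/2g = 0.113 m; E₂ = y₂ + V₂²/2g = 0.0987 m. ΔE = E₁ − E₂ = 0.0145 m.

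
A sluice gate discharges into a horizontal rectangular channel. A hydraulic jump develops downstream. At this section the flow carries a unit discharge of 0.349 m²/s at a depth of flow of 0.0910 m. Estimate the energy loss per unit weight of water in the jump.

V₁ = q/y₁ = 0.349/0.0910 = 3.84 m/s. Fr₁ = V₁/√(g·y₁) = 3.84/√(9.81×0.0910) = 4.06.
From the momentum equation for a rectangular channel, y₂/y₁ = ½[√(1 + 8Fr₁²) − 1] = ½[√132.8 − 1] = 5.26.
y₂ = 5.26 × 0.0910 = 0.479 m.
V₂ = q/y₂ = 0.349/0.479 = 0.729 m/s. E₁ = y₁ + V₁²/2g = 0.841 m; E₂ = y₂ + V₂²/2g = 0.506 m. ΔE = E₁ − E₂ = 0.335 m.

ΔE = 0.335 m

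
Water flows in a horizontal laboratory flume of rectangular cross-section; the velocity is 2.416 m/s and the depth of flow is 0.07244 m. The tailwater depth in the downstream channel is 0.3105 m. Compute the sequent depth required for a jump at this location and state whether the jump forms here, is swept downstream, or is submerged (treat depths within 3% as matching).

y₂ = 0.2596 m; the jump is submerged

Fr₁ = V₁/√(g·y₁) = 2.416/√(9.81×0.07244) = 2.866.
By Bélanger, y₂/y₁ = ½[√(1 + 8Fr₁²) − 1] = ½[√66.711 − 1] = 3.584.
y₂ = 3.584 × 0.07244 = 0.2596 m.
Tailwater y_tw = 0.3105 m: y_tw > y₂, so the jump is submerged.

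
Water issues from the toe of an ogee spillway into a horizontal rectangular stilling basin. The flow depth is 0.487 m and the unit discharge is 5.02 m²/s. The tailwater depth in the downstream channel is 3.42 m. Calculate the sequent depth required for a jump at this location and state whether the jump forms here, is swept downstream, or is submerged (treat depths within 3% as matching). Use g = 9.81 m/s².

y₂ = 3.01 m; the jump is submerged

V₁ = q/y₁ = 5.02/0.487 = 10.3 m/s. Fr₁ = V₁/√(g·y₁) = 10.3/√(9.81×0.487) = 4.72.
Conjugate-depth relation: y₂/y₁ = ½[√(1 + 8Fr₁²) − 1] = ½[√178.9 − 1] = 6.19.
y₂ = 6.19 × 0.487 = 3.01 m.
Tailwater y_tw = 3.42 m: y_tw > y₂, so the jump is submerged.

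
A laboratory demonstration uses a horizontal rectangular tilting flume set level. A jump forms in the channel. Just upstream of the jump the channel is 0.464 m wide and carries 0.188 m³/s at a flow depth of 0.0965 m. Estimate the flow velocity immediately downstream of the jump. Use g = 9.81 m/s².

q = Q/b = 0.188/0.464 = 0.405 m²/s; V₁ = q/y₁ = 4.20 m/s. Fr₁ = V₁/√(g·y₁) = 4.32.
Bélanger equation: y₂/y₁ = ½[√(1 + 8Fr₁²) − 1] = ½[√150.0 − 1] = 5.62.
y₂ = 5.62 × 0.0965 = 0.543 m.
V₂ = q/y₂ = 0.405/0.543 = 0.747 m/s.

V₂ = 0.747 m/s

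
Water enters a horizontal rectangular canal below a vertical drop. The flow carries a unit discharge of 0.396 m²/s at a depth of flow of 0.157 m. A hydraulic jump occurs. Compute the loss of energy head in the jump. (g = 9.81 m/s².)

V₁ = q/y₁ = 0.396/0.157 = 2.52 m/s. Fr₁ = V₁/√(g·y₁) = 2.52/√(9.81×0.157) = 2.03.
Conjugate-depth relation: y₂/y₁ = ½[√(1 + 8Fr₁²) − 1] = ½[√34.05 − 1] = 2.42.
y₂ = 2.42 × 0.157 = 0.380 m.
V₂ = q/y₂ = 0.396/0.380 = 1.04 m/s. E₁ = y₁ + V₁²/2g = 0.481 m; E₂ = y₂ + V₂²/2g = 0.435 m. ΔE = E₁ − E₂ = 0.0462 m.

ΔE = 0.0462 m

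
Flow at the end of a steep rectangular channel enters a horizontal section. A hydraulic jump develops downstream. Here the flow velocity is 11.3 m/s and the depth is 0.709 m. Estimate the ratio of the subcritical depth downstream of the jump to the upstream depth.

y₂/y₁ = 5.58

Fr₁ = V₁/√(g·y₁) = 11.3/√(9.81×0.709) = 4.28.
Conjugate-depth relation: y₂/y₁ = ½[√(1 + 8Fr₁²) − 1] = ½[√147.9 − 1] = 5.58.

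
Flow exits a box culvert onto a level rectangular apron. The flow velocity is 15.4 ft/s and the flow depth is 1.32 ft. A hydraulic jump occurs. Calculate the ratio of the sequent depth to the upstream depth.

y₂/y₁ = 2.88

Fr₁ = V₁/√(g·y₁) = 15.4/√(32.2×1.32) = 2.36.
By Bélanger, y₂/y₁ = ½[√(1 + 8Fr₁²) − 1] = ½[√45.64 − 1] = 2.88.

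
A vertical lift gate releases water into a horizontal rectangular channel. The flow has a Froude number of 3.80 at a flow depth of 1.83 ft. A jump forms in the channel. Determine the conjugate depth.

Fr₁ = 3.80 (given).
Conjugate-depth relation: y₂/y₁ = ½[√(1 + 8Fr₁²) − 1] = ½[√116.5 − 1] = 4.90.
y₂ = 4.90 × 1.83 = 8.96 ft.

y₂ = 8.96 ft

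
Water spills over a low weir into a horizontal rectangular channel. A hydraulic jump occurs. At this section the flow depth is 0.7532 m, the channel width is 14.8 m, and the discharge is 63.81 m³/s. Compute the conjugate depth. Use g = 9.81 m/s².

y₂ = 1.898 m

q = Q/b = 63.81/14.8 = 4.311 m²/s; V₁ = q/y₁ = 5.724 m/s. Fr₁ = V₁/√(g·y₁) = 2.106.
From the momentum equation for a rectangular channel, y₂/y₁ = ½[√(1 + 8Fr₁²) − 1] = ½[√36.477 − 1] = 2.520.
y₂ = 2.520 × 0.7532 = 1.898 m.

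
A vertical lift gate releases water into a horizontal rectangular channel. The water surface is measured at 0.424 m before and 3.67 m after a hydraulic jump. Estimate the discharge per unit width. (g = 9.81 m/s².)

For a rectangular channel the momentum equation gives q² = ½·g·y₁·y₂·(y₁ + y₂) = ½×9.81×0.424×3.67×4.09 = 31.2.
q = √31.2 = 5.59 m²/s.

q = 5.59 m²/s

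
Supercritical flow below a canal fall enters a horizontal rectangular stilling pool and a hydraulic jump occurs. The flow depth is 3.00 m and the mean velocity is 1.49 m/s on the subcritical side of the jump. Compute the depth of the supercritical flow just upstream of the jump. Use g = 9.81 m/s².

Fr₂ = V₂/√(g·y₂) = 1.49/√(9.81×3.00) = 0.275.
Since the conjugate-depth ratio holds either way, y₁/y₂ = ½[√(1 + 8Fr₂²) − 1] = ½[√1.603 − 1] = 0.133.
y₁ = 0.133 × 3.00 = 0.399 m.

y₁ = 0.399 m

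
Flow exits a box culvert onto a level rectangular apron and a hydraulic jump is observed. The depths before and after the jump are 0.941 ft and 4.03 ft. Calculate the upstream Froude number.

Fr₁ = 3.36

For a rectangular channel the momentum equation gives q² = ½·g·y₁·y₂·(y₁ + y₂) = ½×32.2×0.941×4.03×4.97 = 304.
q = √304 = 17.4 ft²/s.
V₁ = q/y₁ = 18.5 ft/s; Fr₁ = V₁/√(g·y₁) = 3.36.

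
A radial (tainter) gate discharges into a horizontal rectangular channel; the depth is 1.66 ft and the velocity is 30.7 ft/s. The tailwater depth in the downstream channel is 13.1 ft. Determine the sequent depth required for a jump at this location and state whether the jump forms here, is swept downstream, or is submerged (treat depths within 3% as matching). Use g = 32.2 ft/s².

Fr₁ = V₁/√(g·y₁) = 30.7/√(32.2×1.66) = 4.20.
Sequent-depth ratio: y₂/y₁ = ½[√(1 + 8Fr₁²) − 1] = ½[√142.1 − 1] = 5.46.
y₂ = 5.46 × 1.66 = 9.06 ft.
Tailwater y_tw = 13.1 ft: y_tw > y₂, so the jump is submerged.

y₂ = 9.06 ft; the jump is submerged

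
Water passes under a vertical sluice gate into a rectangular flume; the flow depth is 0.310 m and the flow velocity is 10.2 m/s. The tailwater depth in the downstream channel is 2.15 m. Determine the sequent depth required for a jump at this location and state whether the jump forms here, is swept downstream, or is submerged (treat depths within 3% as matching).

y₂ = 2.41 m; the jump is swept downstream

Fr₁ = V₁/√(g·y₁) = 10.2/√(9.81×0.310) = 5.85.
Sequent-depth ratio: y₂/y₁ = ½[√(1 + 8Fr₁²) − 1] = ½[√274.7 − 1] = 7.79.
y₂ = 7.79 × 0.310 = 2.41 m.
Tailwater y_tw = 2.15 m: y_tw < y₂, so the jump is swept downstream.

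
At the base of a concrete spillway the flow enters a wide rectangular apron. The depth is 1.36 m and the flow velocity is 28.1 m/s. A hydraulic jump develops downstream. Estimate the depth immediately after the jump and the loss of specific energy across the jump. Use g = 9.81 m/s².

Fr₁ = V₁/√(g·y₁) = 28.1/√(9.81×1.36) = 7.69.
From the momentum equation for a rectangular channel, y₂/y₁ = ½[√(1 + 8Fr₁²) − 1] = ½[√474.5 − 1] = 10.4.
y₂ = 10.4 × 1.36 = 14.1 m.
Head loss: ΔE = (y₂ − y₁)³/(4y₁y₂) = (14.1 − 1.36)³/(4×1.36×14.1) = 2083/76.9 = 27.1 m.

y₂ = 14.1 m; ΔE = 27.1 m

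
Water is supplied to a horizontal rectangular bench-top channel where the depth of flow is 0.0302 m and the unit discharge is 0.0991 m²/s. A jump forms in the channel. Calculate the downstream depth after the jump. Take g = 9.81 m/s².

y₂ = 0.243 m

V₁ = q/y₁ = 0.0991/0.0302 = 3.28 m/s. Fr₁ = V₁/√(g·y₁) = 3.28/√(9.81×0.0302) = 6.03.
By Bélanger, y₂/y₁ = ½[√(1 + 8Fr₁²) − 1] = ½[√291.8 − 1] = 8.04.
y₂ = 8.04 × 0.0302 = 0.243 m.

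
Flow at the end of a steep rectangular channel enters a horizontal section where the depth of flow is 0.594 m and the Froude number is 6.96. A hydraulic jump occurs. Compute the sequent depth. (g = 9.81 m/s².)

Fr₁ = 6.96 (given).
Conjugate-depth relation: y₂/y₁ = ½[√(1 + 8Fr₁²) − 1] = ½[√388.5 − 1] = 9.36.
y₂ = 9.36 × 0.594 = 5.56 m.

y₂ = 5.56 m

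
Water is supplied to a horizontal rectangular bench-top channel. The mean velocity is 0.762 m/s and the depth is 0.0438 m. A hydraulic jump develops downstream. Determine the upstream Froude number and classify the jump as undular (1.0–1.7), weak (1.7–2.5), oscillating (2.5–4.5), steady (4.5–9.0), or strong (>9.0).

Fr₁ = 1.16; undular jump

Fr₁ = V₁/√(g·y₁) = 0.762/√(9.81×0.0438) = 1.16.
Fr₁ = 1.16 lies in the undular range.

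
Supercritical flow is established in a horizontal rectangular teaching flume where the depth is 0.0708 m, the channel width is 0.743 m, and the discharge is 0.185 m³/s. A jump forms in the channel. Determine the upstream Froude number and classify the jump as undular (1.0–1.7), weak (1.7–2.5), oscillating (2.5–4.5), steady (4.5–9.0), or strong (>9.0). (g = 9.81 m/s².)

Fr₁ = 4.22; oscillating jump

q = Q/b = 0.185/0.743 = 0.249 m²/s; V₁ = q/y₁ = 3.52 m/s. Fr₁ = V₁/√(g·y₁) = 4.22.
Fr₁ = 4.22 lies in the oscillating range.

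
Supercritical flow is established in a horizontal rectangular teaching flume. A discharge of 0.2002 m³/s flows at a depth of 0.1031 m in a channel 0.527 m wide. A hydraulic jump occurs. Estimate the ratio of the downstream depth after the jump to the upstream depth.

y₂/y₁ = 4.705

q = Q/b = 0.2002/0.527 = 0.3799 m²/s; V₁ = q/y₁ = 3.685 m/s. Fr₁ = V₁/√(g·y₁) = 3.664.
From the momentum equation for a rectangular channel, y₂/y₁ = ½[√(1 + 8Fr₁²) − 1] = ½[√108.39 − 1] = 4.705.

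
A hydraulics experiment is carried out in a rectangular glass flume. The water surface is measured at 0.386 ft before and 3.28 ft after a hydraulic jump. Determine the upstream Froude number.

Fr₁ = 6.35

For a rectangular channel the momentum equation gives q² = ½·g·y₁·y₂·(y₁ + y₂) = ½×32.2×0.386×3.28×3.67 = 74.7.
q = √74.7 = 8.64 ft²/s.
V₁ = q/y₁ = 22.4 ft/s; Fr₁ = V₁/√(g·y₁) = 6.35.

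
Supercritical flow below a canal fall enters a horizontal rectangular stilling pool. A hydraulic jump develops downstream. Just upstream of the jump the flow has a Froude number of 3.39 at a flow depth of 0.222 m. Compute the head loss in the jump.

Fr₁ = 3.39 (given).
Bélanger equation: y₂/y₁ = ½[√(1 + 8Fr₁²) − 1] = ½[√92.94 − 1] = 4.32.
y₂ = 4.32 × 0.222 = 0.959 m.
V₁ = Fr₁·√(g·y₁) = 3.39×√(9.81×0.222) = 5.00 m/s; q = V₁·y₁ = 1.11 m²/s. V₂ = q/y₂ = 1.11/0.959 = 1.16 m/s. E₁ = y₁ + V₁²/2g = 1.50 m; E₂ = y₂ + V₂²/2g = 1.03 m. ΔE = E₁ − E₂ = 0.470 m.

ΔE = 0.470 m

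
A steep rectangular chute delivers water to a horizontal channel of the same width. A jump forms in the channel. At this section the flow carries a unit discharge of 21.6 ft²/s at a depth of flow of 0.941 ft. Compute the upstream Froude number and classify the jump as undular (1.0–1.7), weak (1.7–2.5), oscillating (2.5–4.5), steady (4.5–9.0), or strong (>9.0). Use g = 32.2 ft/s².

V₁ = q/y₁ = 21.6/0.941 = 23.0 ft/s. Fr₁ = V₁/√(g·y₁) = 23.0/√(32.2×0.941) = 4.17.
Fr₁ = 4.17 lies in the oscillating range.

Fr₁ = 4.17; oscillating jump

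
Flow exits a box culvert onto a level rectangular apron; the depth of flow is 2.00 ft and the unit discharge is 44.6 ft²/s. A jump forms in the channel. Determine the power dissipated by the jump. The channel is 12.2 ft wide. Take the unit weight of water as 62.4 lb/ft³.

P = 133 hp

V₁ = q/y₁ = 44.6/2.00 = 22.3 ft/s. Fr₁ = V₁/√(g·y₁) = 22.3/√(32.2×2.00) = 2.78.
Sequent-depth ratio: y₂/y₁ = ½[√(1 + 8Fr₁²) − 1] = ½[√62.78 − 1] = 3.46.
y₂ = 3.46 × 2.00 = 6.92 ft.
Head loss: ΔE = (y₂ − y₁)³/(4y₁y₂) = (6.92 − 2.00)³/(4×2.00×6.92) = 119/55.4 = 2.15 ft.
Q = q·b = 44.6 × 12.2 = 544 cfs. P = γ·Q·ΔE/550 = 62.4 × 544 × 2.15 / 550 = 133 hp.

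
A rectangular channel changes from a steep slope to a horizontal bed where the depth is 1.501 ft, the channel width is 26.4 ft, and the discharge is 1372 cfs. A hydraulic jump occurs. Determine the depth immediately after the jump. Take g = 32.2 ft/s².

y₂ = 9.848 ft

q = Q/b = 1372/26.4 = 51.97 ft²/s; V₁ = q/y₁ = 34.62 ft/s. Fr₁ = V₁/√(g·y₁) = 4.980.
Bélanger equation: y₂/y₁ = ½[√(1 + 8Fr₁²) − 1] = ½[√199.42 − 1] = 6.561.
y₂ = 6.561 × 1.501 = 9.848 ft.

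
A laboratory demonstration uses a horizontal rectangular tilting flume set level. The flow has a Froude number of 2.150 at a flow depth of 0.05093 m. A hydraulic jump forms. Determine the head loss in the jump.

ΔE = 0.01951 m

Fr₁ = 2.150 (given).
Bélanger equation: y₂/y₁ = ½[√(1 + 8Fr₁²) − 1] = ½[√37.980 − 1] = 2.581.
y₂ = 2.581 × 0.05093 = 0.1315 m.
V₁ = Fr₁·√(g·y₁) = 2.150×√(9.81×0.05093) = 1.520 m/s; q = V₁·y₁ = 0.07740 m²/s. V₂ = q/y₂ = 0.07740/0.1315 = 0.5887 m/s. E₁ = y₁ + V₁²/2g = 0.1686 m; E₂ = y₂ + V₂²/2g = 0.1491 m. ΔE = E₁ − E₂ = 0.01951 m.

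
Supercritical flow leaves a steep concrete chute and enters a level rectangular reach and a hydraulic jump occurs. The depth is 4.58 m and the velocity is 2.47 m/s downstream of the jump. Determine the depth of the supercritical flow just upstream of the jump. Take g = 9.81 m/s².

y₁ = 1.02 m

Fr₂ = V₂/√(g·y₂) = 2.47/√(9.81×4.58) = 0.368.
Since the conjugate-depth ratio holds either way, y₁/y₂ = ½[√(1 + 8Fr₂²) − 1] = ½[√2.086 − 1] = 0.222.
y₁ = 0.222 × 4.58 = 1.02 m.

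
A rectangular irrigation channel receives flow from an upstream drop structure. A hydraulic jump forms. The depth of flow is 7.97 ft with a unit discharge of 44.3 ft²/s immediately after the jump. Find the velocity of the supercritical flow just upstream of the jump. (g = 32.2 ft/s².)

V₁ = 27.7 ft/s

V₂ = q/y₂ = 44.3/7.97 = 5.56 ft/s; Fr₂ = V₂/√(g·y₂) = 0.347.
The Bélanger relation is symmetric: y₁/y₂ = ½[√(1 + 8Fr₂²) − 1] = ½[√1.963 − 1] = 0.201.
y₁ = 0.201 × 7.97 = 1.60 ft.
V₁ = q/y₁ = 44.3/1.60 = 27.7 ft/s.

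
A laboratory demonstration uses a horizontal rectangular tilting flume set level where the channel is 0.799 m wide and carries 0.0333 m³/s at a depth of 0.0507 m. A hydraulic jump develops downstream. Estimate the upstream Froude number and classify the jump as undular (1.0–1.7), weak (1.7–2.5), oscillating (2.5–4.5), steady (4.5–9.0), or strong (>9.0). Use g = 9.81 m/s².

Fr₁ = 1.17; undular jump

q = Q/b = 0.0333/0.799 = 0.0417 m²/s; V₁ = q/y₁ = 0.822 m/s. Fr₁ = V₁/√(g·y₁) = 1.17.
Fr₁ = 1.17 lies in the undular range.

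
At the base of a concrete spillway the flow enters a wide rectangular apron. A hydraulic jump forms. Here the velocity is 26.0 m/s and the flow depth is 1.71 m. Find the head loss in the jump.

ΔE = 21.2 m

Fr₁ = V₁/√(g·y₁) = 26.0/√(9.81×1.71) = 6.35.
Bélanger equation: y₂/y₁ = ½[√(1 + 8Fr₁²) − 1] = ½[√323.4 − 1] = 8.49.
y₂ = 8.49 × 1.71 = 14.5 m.
q = V₁·y₁ = 26.0 × 1.71 = 44.5 m²/s. V₂ = q/y₂ = 44.5/14.5 = 3.06 m/s. E₁ = y₁ + V₁²/2g = 36.2 m; E₂ = y₂ + V₂²/2g = 15.0 m. ΔE = E₁ − E₂ = 21.2 m.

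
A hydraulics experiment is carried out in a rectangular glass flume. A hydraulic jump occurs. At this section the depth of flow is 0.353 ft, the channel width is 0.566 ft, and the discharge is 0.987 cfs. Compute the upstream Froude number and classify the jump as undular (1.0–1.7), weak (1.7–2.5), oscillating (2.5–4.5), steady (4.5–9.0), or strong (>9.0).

Fr₁ = 1.47; undular jump

q = Q/b = 0.987/0.566 = 1.74 ft²/s; V₁ = q/y₁ = 4.94 ft/s. Fr₁ = V₁/√(g·y₁) = 1.47.
Fr₁ = 1.47 lies in the undular range.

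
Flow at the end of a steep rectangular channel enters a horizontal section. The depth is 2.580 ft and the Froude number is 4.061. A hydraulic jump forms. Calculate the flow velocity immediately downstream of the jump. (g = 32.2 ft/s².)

V₂ = 7.030 ft/s

Fr₁ = 4.061 (given).
Conjugate-depth relation: y₂/y₁ = ½[√(1 + 8Fr₁²) − 1] = ½[√132.93 − 1] = 5.265.
y₂ = 5.265 × 2.580 = 13.58 ft.
V₁ = Fr₁·√(g·y₁) = 4.061×√(32.2×2.580) = 37.01 ft/s; q = V₁·y₁ = 95.50 ft²/s.
V₂ = q/y₂ = 95.50/13.58 = 7.030 ft/s.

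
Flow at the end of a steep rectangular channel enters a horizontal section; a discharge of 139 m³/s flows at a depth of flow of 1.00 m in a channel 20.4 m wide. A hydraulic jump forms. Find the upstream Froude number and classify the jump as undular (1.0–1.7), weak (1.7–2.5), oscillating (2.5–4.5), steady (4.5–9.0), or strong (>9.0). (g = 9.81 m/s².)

Fr₁ = 2.18; weak jump

q = Q/b = 139/20.4 = 6.81 m²/s; V₁ = q/y₁ = 6.81 m/s. Fr₁ = V₁/√(g·y₁) = 2.18.
Fr₁ = 2.18 lies in the weak range.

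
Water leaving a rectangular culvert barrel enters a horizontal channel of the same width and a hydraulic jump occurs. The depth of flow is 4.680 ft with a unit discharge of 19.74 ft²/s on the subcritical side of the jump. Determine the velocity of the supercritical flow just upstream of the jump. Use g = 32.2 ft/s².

V₁ = 21.39 ft/s

V₂ = q/y₂ = 19.74/4.680 = 4.218 ft/s; Fr₂ = V₂/√(g·y₂) = 0.3436.
The Bélanger relation is symmetric: y₁/y₂ = ½[√(1 + 8Fr₂²) − 1] = ½[√1.9445 − 1] = 0.1972.
y₁ = 0.1972 × 4.680 = 0.9230 ft.
V₁ = q/y₁ = 19.74/0.9230 = 21.39 ft/s.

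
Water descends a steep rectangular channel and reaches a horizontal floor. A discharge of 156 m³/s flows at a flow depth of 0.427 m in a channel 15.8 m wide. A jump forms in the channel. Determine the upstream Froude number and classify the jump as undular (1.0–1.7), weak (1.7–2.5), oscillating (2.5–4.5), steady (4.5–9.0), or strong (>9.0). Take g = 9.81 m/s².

Fr₁ = 11.3; strong jump

q = Q/b = 156/15.8 = 9.87 m²/s; V₁ = q/y₁ = 23.1 m/s. Fr₁ = V₁/√(g·y₁) = 11.3.
Fr₁ = 11.3 lies in the strong range.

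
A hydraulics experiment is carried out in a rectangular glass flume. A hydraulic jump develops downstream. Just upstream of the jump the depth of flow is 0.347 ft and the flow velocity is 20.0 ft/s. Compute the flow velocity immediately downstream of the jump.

V₂ = 2.51 ft/s

Fr₁ = V₁/√(g·y₁) = 20.0/√(32.2×0.347) = 5.98.
Sequent-depth ratio: y₂/y₁ = ½[√(1 + 8Fr₁²) − 1] = ½[√287.4 − 1] = 7.98.
y₂ = 7.98 × 0.347 = 2.77 ft.
q = V₁·y₁ = 20.0 × 0.347 = 6.94 ft²/s.
V₂ = q/y₂ = 6.94/2.77 = 2.51 ft/s.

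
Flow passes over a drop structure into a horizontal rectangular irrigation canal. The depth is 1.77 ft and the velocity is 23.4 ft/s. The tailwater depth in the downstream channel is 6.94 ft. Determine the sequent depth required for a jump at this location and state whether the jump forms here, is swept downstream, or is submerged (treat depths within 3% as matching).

y₂ = 6.92 ft; the jump forms here

Fr₁ = V₁/√(g·y₁) = 23.4/√(32.2×1.77) = 3.10.
Sequent-depth ratio: y₂/y₁ = ½[√(1 + 8Fr₁²) − 1] = ½[√77.86 − 1] = 3.91.
y₂ = 3.91 × 1.77 = 6.92 ft.
Tailwater y_tw = 6.94 ft: y_tw ≈ y₂, so the jump forms here.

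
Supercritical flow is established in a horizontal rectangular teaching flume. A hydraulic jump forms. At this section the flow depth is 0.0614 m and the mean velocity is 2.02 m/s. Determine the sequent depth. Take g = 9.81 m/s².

y₂ = 0.197 m

Fr₁ = V₁/√(g·y₁) = 2.02/√(9.81×0.0614) = 2.60.
From the momentum equation for a rectangular channel, y₂/y₁ = ½[√(1 + 8Fr₁²) − 1] = ½[√55.19 − 1] = 3.21.
y₂ = 3.21 × 0.0614 = 0.197 m.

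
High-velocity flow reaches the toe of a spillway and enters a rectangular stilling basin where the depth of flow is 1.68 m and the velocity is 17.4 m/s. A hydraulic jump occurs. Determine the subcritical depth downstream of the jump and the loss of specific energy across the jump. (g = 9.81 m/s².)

y₂ = 9.38 m; ΔE = 7.24 m

Fr₁ = V₁/√(g·y₁) = 17.4/√(9.81×1.68) = 4.29.
Conjugate-depth relation: y₂/y₁ = ½[√(1 + 8Fr₁²) − 1] = ½[√148.0 − 1] = 5.58.
y₂ = 5.58 × 1.68 = 9.38 m.
q = V₁·y₁ = 17.4 × 1.68 = 29.2 m²/s. V₂ = q/y₂ = 29.2/9.38 = 3.12 m/s. E₁ = y₁ + V₁²/2g = 17.1 m; E₂ = y₂ + V₂²/2g = 9.87 m. ΔE = E₁ − E₂ = 7.24 m.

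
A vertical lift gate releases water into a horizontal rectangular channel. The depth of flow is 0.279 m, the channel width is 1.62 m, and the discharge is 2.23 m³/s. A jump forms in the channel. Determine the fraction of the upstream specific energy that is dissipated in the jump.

ΔE/E₁ = 0.254 (25.4%)

q = Q/b = 2.23/1.62 = 1.38 m²/s; V₁ = q/y₁ = 4.93 m/s. Fr₁ = V₁/√(g·y₁) = 2.98.
Sequent-depth ratio: y₂/y₁ = ½[√(1 + 8Fr₁²) − 1] = ½[√72.15 − 1] = 3.75.
y₂ = 3.75 × 0.279 = 1.05 m.
E₁ = y₁ + V₁²/2g = 1.52 m. ΔE = (y₂ − y₁)³/(4y₁y₂) = 0.386 m. ΔE/E₁ = 0.386/1.52 = 0.254.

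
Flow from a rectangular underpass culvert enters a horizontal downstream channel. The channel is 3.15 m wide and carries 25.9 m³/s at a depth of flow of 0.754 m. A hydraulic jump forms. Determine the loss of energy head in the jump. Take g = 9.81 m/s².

ΔE = 2.68 m

q = Q/b = 25.9/3.15 = 8.22 m²/s; V₁ = q/y₁ = 10.9 m/s. Fr₁ = V₁/√(g·y₁) = 4.01.
From the momentum equation for a rectangular channel, y₂/y₁ = ½[√(1 + 8Fr₁²) − 1] = ½[√129.6 − 1] = 5.19.
y₂ = 5.19 × 0.754 = 3.92 m.
Head loss: ΔE = (y₂ − y₁)³/(4y₁y₂) = (3.92 − 0.754)³/(4×0.754×3.92) = 31.6/11.8 = 2.68 m.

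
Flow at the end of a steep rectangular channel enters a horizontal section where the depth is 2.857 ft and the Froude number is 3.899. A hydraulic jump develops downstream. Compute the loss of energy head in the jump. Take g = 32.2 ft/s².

Fr₁ = 3.899 (given).
By Bélanger, y₂/y₁ = ½[√(1 + 8Fr₁²) − 1] = ½[√122.62 − 1] = 5.037.
y₂ = 5.037 × 2.857 = 14.39 ft.
V₁ = Fr₁·√(g·y₁) = 3.899×√(32.2×2.857) = 37.40 ft/s; q = V₁·y₁ = 106.8 ft²/s. V₂ = q/y₂ = 106.8/14.39 = 7.425 ft/s. E₁ = y₁ + V₁²/2g = 24.57 ft; E₂ = y₂ + V₂²/2g = 15.25 ft. ΔE = E₁ − E₂ = 9.328 ft.

ΔE = 9.328 ft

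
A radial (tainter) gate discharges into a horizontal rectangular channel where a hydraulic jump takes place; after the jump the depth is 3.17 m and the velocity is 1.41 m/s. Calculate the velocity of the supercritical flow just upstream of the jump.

V₁ = 12.3 m/s

Fr₂ = V₂/√(g·y₂) = 1.41/√(9.81×3.17) = 0.253.
From the momentum equation (using Fr₂), y₁/y₂ = ½[√(1 + 8Fr₂²) − 1] = ½[√1.511 − 1] = 0.115.
y₁ = 0.115 × 3.17 = 0.364 m.
V₁ = q/y₁ = 4.47/0.364 = 12.3 m/s.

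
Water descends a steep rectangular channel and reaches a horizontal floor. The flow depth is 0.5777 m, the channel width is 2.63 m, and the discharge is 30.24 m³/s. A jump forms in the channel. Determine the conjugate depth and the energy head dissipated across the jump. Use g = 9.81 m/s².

y₂ = 6.548 m; ΔE = 14.06 m

q = Q/b = 30.24/2.63 = 11.50 m²/s; V₁ = q/y₁ = 19.90 m/s. Fr₁ = V₁/√(g·y₁) = 8.361.
By Bélanger, y₂/y₁ = ½[√(1 + 8Fr₁²) − 1] = ½[√560.20 − 1] = 11.33.
y₂ = 11.33 × 0.5777 = 6.548 m.
Head loss: ΔE = (y₂ − y₁)³/(4y₁y₂) = (6.548 − 0.5777)³/(4×0.5777×6.548) = 212.8/15.13 = 14.06 m.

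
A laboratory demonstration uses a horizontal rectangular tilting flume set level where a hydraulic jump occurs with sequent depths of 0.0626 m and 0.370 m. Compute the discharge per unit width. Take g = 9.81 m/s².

For a rectangular channel the momentum equation gives q² = ½·g·y₁·y₂·(y₁ + y₂) = ½×9.81×0.0626×0.370×0.433 = 0.0491.
q = √0.0491 = 0.222 m²/s.

q = 0.222 m²/s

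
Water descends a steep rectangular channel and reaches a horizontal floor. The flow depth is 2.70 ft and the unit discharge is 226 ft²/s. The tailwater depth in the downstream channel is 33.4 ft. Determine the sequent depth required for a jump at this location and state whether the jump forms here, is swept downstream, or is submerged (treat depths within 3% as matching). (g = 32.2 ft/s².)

V₁ = q/y₁ = 226/2.70 = 83.7 ft/s. Fr₁ = V₁/√(g·y₁) = 83.7/√(32.2×2.70) = 8.98.
Bélanger equation: y₂/y₁ = ½[√(1 + 8Fr₁²) − 1] = ½[√645.7 − 1] = 12.2.
y₂ = 12.2 × 2.70 = 33.0 ft.
Tailwater y_tw = 33.4 ft: y_tw ≈ y₂, so the jump forms here.

y₂ = 33.0 ft; the jump forms here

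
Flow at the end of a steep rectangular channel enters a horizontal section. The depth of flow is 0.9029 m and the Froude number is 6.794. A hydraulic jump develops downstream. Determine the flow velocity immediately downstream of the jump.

Fr₁ = 6.794 (given).
Bélanger equation: y₂/y₁ = ½[√(1 + 8Fr₁²) − 1] = ½[√370.27 − 1] = 9.121.
y₂ = 9.121 × 0.9029 = 8.236 m.
V₁ = Fr₁·√(g·y₁) = 6.794×√(9.81×0.9029) = 20.22 m/s; q = V₁·y₁ = 18.26 m²/s.
V₂ = q/y₂ = 18.26/8.236 = 2.217 m/s.

V₂ = 2.217 m/s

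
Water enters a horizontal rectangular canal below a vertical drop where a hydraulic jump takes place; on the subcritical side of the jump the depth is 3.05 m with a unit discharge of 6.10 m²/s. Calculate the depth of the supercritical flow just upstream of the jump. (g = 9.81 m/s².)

V₂ = q/y₂ = 6.10/3.05 = 2.00 m/s; Fr₂ = V₂/√(g·y₂) = 0.366.
Applying the sequent-depth relation in reverse, y₁/y₂ = ½[√(1 + 8Fr₂²) − 1] = ½[√2.070 − 1] = 0.219.
y₁ = 0.219 × 3.05 = 0.669 m.

y₁ = 0.669 m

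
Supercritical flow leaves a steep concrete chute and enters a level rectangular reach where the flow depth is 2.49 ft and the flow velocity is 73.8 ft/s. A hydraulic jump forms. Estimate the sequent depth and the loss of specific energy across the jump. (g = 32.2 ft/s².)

Fr₁ = V₁/√(g·y₁) = 73.8/√(32.2×2.49) = 8.24.
Conjugate-depth relation: y₂/y₁ = ½[√(1 + 8Fr₁²) − 1] = ½[√544.4 − 1] = 11.2.
y₂ = 11.2 × 2.49 = 27.8 ft.
q = V₁·y₁ = 73.8 × 2.49 = 184 ft²/s. V₂ = q/y₂ = 184/27.8 = 6.61 ft/s. E₁ = y₁ + V₁²/2g = 87.1 ft; E₂ = y₂ + V₂²/2g = 28.5 ft. ΔE = E₁ − E₂ = 58.6 ft.

y₂ = 27.8 ft; ΔE = 58.6 ft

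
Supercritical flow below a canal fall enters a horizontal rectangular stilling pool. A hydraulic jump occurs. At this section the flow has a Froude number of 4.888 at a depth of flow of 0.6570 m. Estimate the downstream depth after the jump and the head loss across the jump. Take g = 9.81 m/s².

Fr₁ = 4.888 (given).
By Bélanger, y₂/y₁ = ½[√(1 + 8Fr₁²) − 1] = ½[√192.14 − 1] = 6.431.
y₂ = 6.431 × 0.6570 = 4.225 m.
V₁ = Fr₁·√(g·y₁) = 4.888×√(9.81×0.6570) = 12.41 m/s; q = V₁·y₁ = 8.153 m²/s. V₂ = q/y₂ = 8.153/4.225 = 1.930 m/s. E₁ = y₁ + V₁²/2g = 8.506 m; E₂ = y₂ + V₂²/2g = 4.415 m. ΔE = E₁ − E₂ = 4.091 m.

y₂ = 4.225 m; ΔE = 4.091 m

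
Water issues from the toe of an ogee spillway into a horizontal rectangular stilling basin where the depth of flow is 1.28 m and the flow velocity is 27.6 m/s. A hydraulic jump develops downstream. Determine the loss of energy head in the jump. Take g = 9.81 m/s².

Fr₁ = V₁/√(g·y₁) = 27.6/√(9.81×1.28) = 7.79.
Sequent-depth ratio: y₂/y₁ = ½[√(1 + 8Fr₁²) − 1] = ½[√486.3 − 1] = 10.5.
y₂ = 10.5 × 1.28 = 13.5 m.
q = V₁·y₁ = 27.6 × 1.28 = 35.3 m²/s. V₂ = q/y₂ = 35.3/13.5 = 2.62 m/s. E₁ = y₁ + V₁²/2g = 40.1 m; E₂ = y₂ + V₂²/2g = 13.8 m. ΔE = E₁ − E₂ = 26.3 m.

ΔE = 26.3 m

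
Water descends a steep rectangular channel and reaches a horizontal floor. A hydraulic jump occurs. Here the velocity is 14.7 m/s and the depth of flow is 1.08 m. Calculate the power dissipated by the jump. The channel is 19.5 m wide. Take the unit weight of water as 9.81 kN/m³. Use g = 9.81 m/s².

P = 16397 kW

Fr₁ = V₁/√(g·y₁) = 14.7/√(9.81×1.08) = 4.52.
Sequent-depth ratio: y₂/y₁ = ½[√(1 + 8Fr₁²) − 1] = ½[√164.2 − 1] = 5.91.
y₂ = 5.91 × 1.08 = 6.38 m.
Head loss: ΔE = (y₂ − y₁)³/(4y₁y₂) = (6.38 − 1.08)³/(4×1.08×6.38) = 149/27.6 = 5.40 m.
q = V₁·y₁ = 14.7 × 1.08 = 15.9 m²/s. Q = q·b = 15.9 × 19.5 = 310 m³/s. P = γ·Q·ΔE = 9.81 × 310 × 5.40 = 16397 kW.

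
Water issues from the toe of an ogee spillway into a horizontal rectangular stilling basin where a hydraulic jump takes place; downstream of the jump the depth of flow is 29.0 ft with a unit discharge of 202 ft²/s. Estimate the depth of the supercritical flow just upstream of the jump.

y₁ = 2.75 ft

V₂ = q/y₂ = 202/29.0 = 6.97 ft/s; Fr₂ = V₂/√(g·y₂) = 0.228.
Applying the sequent-depth relation in reverse, y₁/y₂ = ½[√(1 + 8Fr₂²) − 1] = ½[√1.416 − 1] = 0.0949.
y₁ = 0.0949 × 29.0 = 2.75 ft.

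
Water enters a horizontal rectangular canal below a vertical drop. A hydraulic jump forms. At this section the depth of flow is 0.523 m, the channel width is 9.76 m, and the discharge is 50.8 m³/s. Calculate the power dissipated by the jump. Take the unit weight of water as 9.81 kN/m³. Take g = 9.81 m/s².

q = Q/b = 50.8/9.76 = 5.20 m²/s; V₁ = q/y₁ = 9.95 m/s. Fr₁ = V₁/√(g·y₁) = 4.39.
Sequent-depth ratio: y₂/y₁ = ½[√(1 + 8Fr₁²) − 1] = ½[√155.4 − 1] = 5.73.
y₂ = 5.73 × 0.523 = 3.00 m.
V₂ = q/y₂ = 5.20/3.00 = 1.74 m/s. E₁ = y₁ + V₁²/2g = 5.57 m; E₂ = y₂ + V₂²/2g = 3.15 m. ΔE = E₁ − E₂ = 2.42 m.
P = γ·Q·ΔE = 9.81 × 50.8 × 2.42 = 1205 kW.

P = 1205 kW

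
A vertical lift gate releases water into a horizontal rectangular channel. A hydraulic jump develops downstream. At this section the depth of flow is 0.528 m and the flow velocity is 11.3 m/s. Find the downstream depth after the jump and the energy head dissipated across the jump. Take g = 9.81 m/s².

Fr₁ = V₁/√(g·y₁) = 11.3/√(9.81×0.528) = 4.97.
From the momentum equation for a rectangular channel, y₂/y₁ = ½[√(1 + 8Fr₁²) − 1] = ½[√198.2 − 1] = 6.54.
y₂ = 6.54 × 0.528 = 3.45 m.
q = V₁·y₁ = 11.3 × 0.528 = 5.97 m²/s. V₂ = q/y₂ = 5.97/3.45 = 1.73 m/s. E₁ = y₁ + V₁²/2g = 7.04 m; E₂ = y₂ + V₂²/2g = 3.61 m. ΔE = E₁ − E₂ = 3.43 m.

y₂ = 3.45 m; ΔE = 3.43 m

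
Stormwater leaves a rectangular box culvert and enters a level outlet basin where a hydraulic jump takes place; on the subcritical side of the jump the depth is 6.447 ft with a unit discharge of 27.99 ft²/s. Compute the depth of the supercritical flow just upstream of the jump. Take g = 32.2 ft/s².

V₂ = q/y₂ = 27.99/6.447 = 4.342 ft/s; Fr₂ = V₂/√(g·y₂) = 0.3013.
The Bélanger relation is symmetric: y₁/y₂ = ½[√(1 + 8Fr₂²) − 1] = ½[√1.7264 − 1] = 0.1570.
y₁ = 0.1570 × 6.447 = 1.012 ft.

y₁ = 1.012 ft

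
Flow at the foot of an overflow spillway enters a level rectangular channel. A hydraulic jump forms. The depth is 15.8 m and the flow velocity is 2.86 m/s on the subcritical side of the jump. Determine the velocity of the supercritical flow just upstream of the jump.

V₁ = 29.7 m/s

Fr₂ = V₂/√(g·y₂) = 2.86/√(9.81×15.8) = 0.230.
The Bélanger relation is symmetric: y₁/y₂ = ½[√(1 + 8Fr₂²) − 1] = ½[√1.422 − 1] = 0.0963.
y₁ = 0.0963 × 15.8 = 1.52 m.
V₁ = q/y₁ = 45.2/1.52 = 29.7 m/s.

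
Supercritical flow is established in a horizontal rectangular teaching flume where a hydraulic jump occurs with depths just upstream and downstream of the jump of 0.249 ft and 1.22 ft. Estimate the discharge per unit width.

q = 2.68 ft²/s

For a rectangular channel the momentum equation gives q² = ½·g·y₁·y₂·(y₁ + y₂) = ½×32.2×0.249×1.22×1.47 = 7.18.
q = √7.18 = 2.68 ft²/s.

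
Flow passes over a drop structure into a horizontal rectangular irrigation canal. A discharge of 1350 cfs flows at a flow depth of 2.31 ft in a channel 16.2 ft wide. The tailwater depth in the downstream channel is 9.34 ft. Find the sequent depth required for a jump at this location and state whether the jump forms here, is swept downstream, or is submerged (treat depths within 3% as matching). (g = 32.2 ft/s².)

y₂ = 12.6 ft; the jump is swept downstream

q = Q/b = 1350/16.2 = 83.3 ft²/s; V₁ = q/y₁ = 36.1 ft/s. Fr₁ = V₁/√(g·y₁) = 4.18.
Conjugate-depth relation: y₂/y₁ = ½[√(1 + 8Fr₁²) − 1] = ½[√141.0 − 1] = 5.44.
y₂ = 5.44 × 2.31 = 12.6 ft.
Tailwater y_tw = 9.34 ft: y_tw < y₂, so the jump is swept downstream.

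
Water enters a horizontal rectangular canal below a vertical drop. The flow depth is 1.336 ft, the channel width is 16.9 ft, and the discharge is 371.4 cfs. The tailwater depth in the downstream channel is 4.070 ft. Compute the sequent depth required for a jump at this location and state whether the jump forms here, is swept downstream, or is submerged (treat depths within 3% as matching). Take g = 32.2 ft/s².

q = Q/b = 371.4/16.9 = 21.98 ft²/s; V₁ = q/y₁ = 16.45 ft/s. Fr₁ = V₁/√(g·y₁) = 2.508.
From the momentum equation for a rectangular channel, y₂/y₁ = ½[√(1 + 8Fr₁²) − 1] = ½[√51.318 − 1] = 3.082.
y₂ = 3.082 × 1.336 = 4.117 ft.
Tailwater y_tw = 4.070 ft: y_tw ≈ y₂, so the jump forms here.

y₂ = 4.117 ft; the jump forms here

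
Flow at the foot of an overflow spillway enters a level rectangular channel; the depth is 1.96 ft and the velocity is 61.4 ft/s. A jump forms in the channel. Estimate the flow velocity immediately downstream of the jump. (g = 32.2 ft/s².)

Fr₁ = V₁/√(g·y₁) = 61.4/√(32.2×1.96) = 7.73.
From the momentum equation for a rectangular channel, y₂/y₁ = ½[√(1 + 8Fr₁²) − 1] = ½[√478.9 − 1] = 10.4.
y₂ = 10.4 × 1.96 = 20.5 ft.
q = V₁·y₁ = 61.4 × 1.96 = 120 ft²/s.
V₂ = q/y₂ = 120/20.5 = 5.88 ft/s.

V₂ = 5.88 ft/s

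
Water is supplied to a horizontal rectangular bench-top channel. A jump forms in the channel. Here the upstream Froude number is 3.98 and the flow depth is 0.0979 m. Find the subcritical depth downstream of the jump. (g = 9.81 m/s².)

Fr₁ = 3.98 (given).
Sequent-depth ratio: y₂/y₁ = ½[√(1 + 8Fr₁²) − 1] = ½[√127.7 − 1] = 5.15.
y₂ = 5.15 × 0.0979 = 0.504 m.

y₂ = 0.504 m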